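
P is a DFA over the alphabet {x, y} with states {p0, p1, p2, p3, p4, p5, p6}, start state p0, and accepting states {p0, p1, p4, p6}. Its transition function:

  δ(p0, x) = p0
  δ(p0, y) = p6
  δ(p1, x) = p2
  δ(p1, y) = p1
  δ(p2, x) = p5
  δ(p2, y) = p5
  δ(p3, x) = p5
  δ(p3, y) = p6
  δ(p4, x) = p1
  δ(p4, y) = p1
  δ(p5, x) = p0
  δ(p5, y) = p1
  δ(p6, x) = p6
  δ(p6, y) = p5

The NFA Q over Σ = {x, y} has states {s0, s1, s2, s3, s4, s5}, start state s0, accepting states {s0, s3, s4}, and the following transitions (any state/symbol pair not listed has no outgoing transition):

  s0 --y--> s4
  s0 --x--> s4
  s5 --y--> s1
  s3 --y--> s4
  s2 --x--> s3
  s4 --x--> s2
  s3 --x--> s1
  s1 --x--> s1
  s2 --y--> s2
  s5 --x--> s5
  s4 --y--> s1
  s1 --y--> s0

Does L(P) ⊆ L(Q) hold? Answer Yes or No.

No

The string xx is in L(P) but not in L(Q).
So L(P) ⊄ L(Q).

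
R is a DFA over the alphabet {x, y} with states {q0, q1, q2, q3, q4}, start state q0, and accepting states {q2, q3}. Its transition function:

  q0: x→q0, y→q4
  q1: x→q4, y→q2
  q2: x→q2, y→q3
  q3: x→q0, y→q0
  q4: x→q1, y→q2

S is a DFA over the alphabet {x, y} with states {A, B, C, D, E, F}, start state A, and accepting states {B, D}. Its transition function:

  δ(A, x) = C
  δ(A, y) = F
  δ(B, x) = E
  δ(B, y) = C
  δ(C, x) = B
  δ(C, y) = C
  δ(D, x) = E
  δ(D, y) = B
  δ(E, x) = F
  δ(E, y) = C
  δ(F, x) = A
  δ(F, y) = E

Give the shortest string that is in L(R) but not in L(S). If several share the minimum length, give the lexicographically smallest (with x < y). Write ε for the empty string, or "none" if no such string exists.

yy

The string yy is accepted by R but not by S.
No shorter string lies in the difference, and yy is the lexicographically first length-2 string in L(R) \ L(S).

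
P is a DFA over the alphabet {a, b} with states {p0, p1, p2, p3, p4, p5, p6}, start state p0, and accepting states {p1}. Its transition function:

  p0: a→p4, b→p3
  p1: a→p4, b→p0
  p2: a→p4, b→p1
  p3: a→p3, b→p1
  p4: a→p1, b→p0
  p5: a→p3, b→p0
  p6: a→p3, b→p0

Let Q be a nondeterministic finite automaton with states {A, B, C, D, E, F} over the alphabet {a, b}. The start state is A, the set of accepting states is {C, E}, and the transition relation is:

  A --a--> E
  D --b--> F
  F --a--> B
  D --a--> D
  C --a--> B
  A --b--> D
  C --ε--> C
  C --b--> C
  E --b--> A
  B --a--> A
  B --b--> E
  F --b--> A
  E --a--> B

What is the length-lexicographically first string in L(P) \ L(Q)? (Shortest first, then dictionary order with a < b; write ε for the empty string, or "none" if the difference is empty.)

aa

The string aa is accepted by P but not by Q.
No shorter string lies in the difference, and aa is the lexicographically first length-2 string in L(P) \ L(Q).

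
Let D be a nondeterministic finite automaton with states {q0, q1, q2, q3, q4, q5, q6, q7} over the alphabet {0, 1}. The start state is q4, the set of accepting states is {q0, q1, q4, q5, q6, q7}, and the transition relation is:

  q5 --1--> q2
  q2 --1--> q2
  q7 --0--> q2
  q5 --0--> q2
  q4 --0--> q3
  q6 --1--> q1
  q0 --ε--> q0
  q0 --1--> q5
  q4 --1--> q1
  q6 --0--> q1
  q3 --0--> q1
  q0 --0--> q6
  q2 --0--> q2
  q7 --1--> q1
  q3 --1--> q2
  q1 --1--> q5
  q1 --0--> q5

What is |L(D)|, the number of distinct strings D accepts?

The useful subgraph on states {q1, q3, q4, q5} is acyclic, so L(D) is finite; the longest accepting path visits 4 useful states, giving maximum string length 3.
Counting accepting paths from q4 by length: 1 of length 0, 1 of length 1, 3 of length 2, 2 of length 3. Total 7.

7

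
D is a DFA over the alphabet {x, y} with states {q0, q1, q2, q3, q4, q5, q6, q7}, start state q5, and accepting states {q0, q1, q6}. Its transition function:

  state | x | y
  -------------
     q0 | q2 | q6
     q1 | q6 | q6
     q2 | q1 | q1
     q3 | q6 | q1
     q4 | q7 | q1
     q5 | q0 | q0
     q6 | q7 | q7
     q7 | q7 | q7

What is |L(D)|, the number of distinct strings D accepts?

The useful subgraph on states {q0, q1, q2, q5, q6} is acyclic, so L(D) is finite; the longest accepting path visits 5 useful states, giving maximum string length 4.
Counting accepting paths from q5 by length: 2 of length 1, 2 of length 2, 4 of length 3, 8 of length 4. Total 16.

16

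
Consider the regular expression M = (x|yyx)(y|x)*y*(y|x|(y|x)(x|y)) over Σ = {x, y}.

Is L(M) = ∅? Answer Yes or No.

The string xx matches the expression, so it belongs to L(M).
Since L(M) contains at least one string, it is not empty.

No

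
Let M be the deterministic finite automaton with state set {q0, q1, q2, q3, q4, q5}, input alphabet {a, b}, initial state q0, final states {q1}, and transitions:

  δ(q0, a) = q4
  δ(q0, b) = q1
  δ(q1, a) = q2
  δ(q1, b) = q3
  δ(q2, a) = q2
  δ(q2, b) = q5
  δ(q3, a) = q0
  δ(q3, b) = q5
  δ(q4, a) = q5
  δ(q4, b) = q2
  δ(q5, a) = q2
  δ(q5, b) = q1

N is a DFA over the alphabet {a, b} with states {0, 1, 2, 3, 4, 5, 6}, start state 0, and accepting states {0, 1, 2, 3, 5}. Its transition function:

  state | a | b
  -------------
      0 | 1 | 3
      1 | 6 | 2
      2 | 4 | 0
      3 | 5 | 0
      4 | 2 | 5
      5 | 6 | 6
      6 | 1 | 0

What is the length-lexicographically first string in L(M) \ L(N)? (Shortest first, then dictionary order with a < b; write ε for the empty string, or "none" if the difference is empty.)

The string ababb is accepted by M but not by N.
No shorter string lies in the difference, and ababb is the lexicographically first length-5 string in L(M) \ L(N).

ababb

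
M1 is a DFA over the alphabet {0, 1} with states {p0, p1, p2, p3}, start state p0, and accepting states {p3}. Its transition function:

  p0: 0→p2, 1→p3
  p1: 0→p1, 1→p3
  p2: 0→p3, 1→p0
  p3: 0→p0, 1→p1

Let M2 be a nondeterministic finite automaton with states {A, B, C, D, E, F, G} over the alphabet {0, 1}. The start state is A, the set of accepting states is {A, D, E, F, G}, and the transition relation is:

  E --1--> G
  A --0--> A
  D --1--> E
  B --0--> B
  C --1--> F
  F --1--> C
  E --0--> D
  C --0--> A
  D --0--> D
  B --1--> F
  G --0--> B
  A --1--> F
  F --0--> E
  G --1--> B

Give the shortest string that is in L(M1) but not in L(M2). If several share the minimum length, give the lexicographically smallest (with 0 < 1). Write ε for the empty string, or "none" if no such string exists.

011

The string 011 is accepted by M1 but not by M2.
No shorter string lies in the difference, and 011 is the lexicographically first length-3 string in L(M1) \ L(M2).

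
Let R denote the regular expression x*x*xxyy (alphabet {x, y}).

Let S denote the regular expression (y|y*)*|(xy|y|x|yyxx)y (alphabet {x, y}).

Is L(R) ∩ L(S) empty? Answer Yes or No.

Yes

Converting the expression R to a DFA (subset construction, then merging equivalent states) gives the minimal DFA with states {r0, r1, r2, r3, r4, r5}, start state r0, accepting states {r5} and transitions r0: x→r1, y→r2; r1: x→r3, y→r2; r2: x→r2, y→r2; r3: x→r3, y→r4; r4: x→r2, y→r5; r5: x→r2, y→r2.
Converting the expression S to a DFA (subset construction, then merging equivalent states) gives the minimal DFA with states {s0, s1, s2, s3, s4, s5, s6, s7, s8, s9}, start state s0, accepting states {s0, s2, s4, s5, s6, s8} and transitions s0: x→s1, y→s2; s1: x→s3, y→s4; s2: x→s3, y→s5; s3: x→s3, y→s3; s4: x→s3, y→s6; s5: x→s7, y→s8; s6: x→s3, y→s3; s7: x→s9, y→s3; s8: x→s3, y→s8; s9: x→s3, y→s6.
Exploring the product automaton R × S from the start pair (r0, s0), following both machines on each input symbol, reaches 13 state pairs: (r0, s0), (r1, s1), (r2, s2), (r3, s3), (r2, s4), (r2, s3), (r2, s5), (r4, s3), (r2, s6), (r2, s7), (r2, s8), (r5, s3), (r2, s9).
R accepts in {r5} and S accepts in {s0, s2, s4, s5, s6, s8}; no reachable pair has both components accepting, so no string drives both machines to acceptance simultaneously and L(R) ∩ L(S) = ∅.
So no string is accepted by both, and the intersection is empty.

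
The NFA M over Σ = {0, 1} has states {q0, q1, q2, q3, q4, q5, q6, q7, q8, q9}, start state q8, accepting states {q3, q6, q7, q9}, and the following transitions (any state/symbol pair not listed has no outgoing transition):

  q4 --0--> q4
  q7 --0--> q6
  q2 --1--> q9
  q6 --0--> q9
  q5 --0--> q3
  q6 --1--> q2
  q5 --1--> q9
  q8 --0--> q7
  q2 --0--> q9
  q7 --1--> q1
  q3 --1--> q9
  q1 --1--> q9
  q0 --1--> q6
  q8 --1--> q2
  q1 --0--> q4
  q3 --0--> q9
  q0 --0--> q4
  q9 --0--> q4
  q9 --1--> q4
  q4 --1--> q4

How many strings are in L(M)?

8

The useful subgraph on states {q1, q2, q6, q7, q8, q9} is acyclic, so L(M) is finite; the longest accepting path visits 5 useful states, giving maximum string length 4.
Counting accepting paths from q8 by length: 1 of length 1, 3 of length 2, 2 of length 3, 2 of length 4. Total 8.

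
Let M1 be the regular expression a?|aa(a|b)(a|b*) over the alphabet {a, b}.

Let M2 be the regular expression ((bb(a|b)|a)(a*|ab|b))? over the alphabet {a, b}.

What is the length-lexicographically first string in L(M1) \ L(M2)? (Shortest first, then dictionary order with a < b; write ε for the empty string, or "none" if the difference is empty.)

The string aaab is accepted by M1 but not by M2.
No shorter string lies in the difference, and aaab is the lexicographically first length-4 string in L(M1) \ L(M2).

aaab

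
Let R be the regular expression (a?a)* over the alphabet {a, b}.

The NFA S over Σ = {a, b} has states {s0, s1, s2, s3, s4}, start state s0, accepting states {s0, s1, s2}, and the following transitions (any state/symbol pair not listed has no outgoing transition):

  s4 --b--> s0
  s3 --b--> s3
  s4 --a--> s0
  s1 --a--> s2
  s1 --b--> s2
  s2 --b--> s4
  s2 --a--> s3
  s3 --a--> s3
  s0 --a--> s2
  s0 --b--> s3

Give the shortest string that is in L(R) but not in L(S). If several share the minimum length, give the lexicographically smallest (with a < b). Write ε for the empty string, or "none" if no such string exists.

The string aa is accepted by R but not by S.
No shorter string lies in the difference, and aa is the lexicographically first length-2 string in L(R) \ L(S).

aa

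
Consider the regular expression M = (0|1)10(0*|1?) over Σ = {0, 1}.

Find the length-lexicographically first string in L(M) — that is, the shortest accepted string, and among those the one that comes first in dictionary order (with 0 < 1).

010

By inspection of the expression, no string of length less than 3 matches, and 010 is the lexicographically first match of length 3.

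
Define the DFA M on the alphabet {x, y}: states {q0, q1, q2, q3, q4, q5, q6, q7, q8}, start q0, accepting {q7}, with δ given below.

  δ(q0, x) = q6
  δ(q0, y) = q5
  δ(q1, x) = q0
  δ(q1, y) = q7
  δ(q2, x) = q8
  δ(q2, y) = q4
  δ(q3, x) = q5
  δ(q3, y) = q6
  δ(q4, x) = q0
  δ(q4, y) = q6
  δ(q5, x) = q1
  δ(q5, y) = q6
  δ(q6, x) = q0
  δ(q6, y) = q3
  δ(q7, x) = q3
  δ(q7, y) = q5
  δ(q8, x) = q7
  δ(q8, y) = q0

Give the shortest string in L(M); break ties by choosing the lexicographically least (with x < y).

yxy

A breadth-first search from q0 reaches an accepting state first via the path q0 → q5 → q1 → q7 on input yxy.
No string of length < 3 is accepted (BFS exhausts all shorter strings without reaching an accepting state), and yxy is the lexicographically least accepting string of length 3.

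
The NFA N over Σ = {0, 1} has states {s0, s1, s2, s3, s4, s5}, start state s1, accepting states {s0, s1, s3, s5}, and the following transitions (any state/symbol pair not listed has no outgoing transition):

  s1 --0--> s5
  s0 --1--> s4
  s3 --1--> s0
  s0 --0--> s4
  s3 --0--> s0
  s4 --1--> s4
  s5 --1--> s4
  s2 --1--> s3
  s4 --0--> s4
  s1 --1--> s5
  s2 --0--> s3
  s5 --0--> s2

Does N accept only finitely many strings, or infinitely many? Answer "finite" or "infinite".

finite

The useful states (reachable from s1 and able to reach an accepting state) are {s0, s1, s2, s3, s5}.
Restricted to these states the transition graph has no cycle, so every accepting path has bounded length and L is finite.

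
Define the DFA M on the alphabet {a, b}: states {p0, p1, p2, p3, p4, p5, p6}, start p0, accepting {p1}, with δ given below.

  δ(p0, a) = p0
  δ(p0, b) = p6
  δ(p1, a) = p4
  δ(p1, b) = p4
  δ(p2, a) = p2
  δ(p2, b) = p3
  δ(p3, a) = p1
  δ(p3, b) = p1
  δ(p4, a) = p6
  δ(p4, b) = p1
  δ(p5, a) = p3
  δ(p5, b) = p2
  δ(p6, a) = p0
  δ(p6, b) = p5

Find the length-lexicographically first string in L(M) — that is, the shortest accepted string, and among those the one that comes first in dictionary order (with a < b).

bbaa

A breadth-first search from p0 reaches an accepting state first via the path p0 → p6 → p5 → p3 → p1 on input bbaa.
No string of length < 4 is accepted (BFS exhausts all shorter strings without reaching an accepting state), and bbaa is the lexicographically least accepting string of length 4.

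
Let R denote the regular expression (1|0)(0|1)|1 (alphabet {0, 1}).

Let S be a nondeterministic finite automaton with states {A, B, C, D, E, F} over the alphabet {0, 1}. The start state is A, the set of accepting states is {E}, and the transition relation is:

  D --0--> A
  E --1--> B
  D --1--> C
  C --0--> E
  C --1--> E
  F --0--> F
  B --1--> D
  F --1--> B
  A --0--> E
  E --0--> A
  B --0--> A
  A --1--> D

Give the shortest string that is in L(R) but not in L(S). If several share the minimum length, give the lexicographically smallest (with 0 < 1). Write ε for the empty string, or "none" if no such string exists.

The string 1 is accepted by R but not by S.
No shorter string lies in the difference, and 1 is the lexicographically first length-1 string in L(R) \ L(S).

1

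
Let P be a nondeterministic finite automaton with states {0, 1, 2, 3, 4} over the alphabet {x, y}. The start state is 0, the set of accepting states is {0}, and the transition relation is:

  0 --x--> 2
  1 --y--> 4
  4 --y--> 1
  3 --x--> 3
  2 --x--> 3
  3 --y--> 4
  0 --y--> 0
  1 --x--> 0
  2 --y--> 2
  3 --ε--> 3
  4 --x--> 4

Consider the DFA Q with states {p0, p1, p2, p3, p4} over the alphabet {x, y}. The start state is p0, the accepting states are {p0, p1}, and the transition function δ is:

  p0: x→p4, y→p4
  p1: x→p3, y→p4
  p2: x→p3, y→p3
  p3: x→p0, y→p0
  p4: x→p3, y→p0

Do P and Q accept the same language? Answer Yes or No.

The string y is accepted by P but rejected by Q.
So L(P) ≠ L(Q).

No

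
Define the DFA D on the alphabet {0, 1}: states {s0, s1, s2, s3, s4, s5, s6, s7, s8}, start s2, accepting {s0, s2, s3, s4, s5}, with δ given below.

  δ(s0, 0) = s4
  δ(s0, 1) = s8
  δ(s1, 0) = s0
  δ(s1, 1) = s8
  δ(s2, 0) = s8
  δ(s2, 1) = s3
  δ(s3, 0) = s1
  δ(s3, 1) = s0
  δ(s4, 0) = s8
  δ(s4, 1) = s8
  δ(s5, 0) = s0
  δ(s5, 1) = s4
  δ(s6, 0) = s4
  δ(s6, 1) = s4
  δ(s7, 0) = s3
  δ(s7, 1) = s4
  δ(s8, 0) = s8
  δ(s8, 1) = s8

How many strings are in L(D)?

6

The useful subgraph on states {s0, s1, s2, s3, s4} is acyclic, so L(D) is finite; the longest accepting path visits 5 useful states, giving maximum string length 4.
Counting accepting paths from s2 by length: 1 of length 0, 1 of length 1, 1 of length 2, 2 of length 3, 1 of length 4. Total 6.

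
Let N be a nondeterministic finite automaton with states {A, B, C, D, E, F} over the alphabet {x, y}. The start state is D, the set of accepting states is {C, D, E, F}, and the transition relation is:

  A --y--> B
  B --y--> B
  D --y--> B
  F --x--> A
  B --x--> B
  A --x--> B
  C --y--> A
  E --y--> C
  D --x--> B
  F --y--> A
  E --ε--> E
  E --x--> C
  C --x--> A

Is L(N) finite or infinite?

The useful states (reachable from D and able to reach an accepting state) are {D}.
Restricted to these states the transition graph has no cycle, so every accepting path has bounded length and L is finite.

finite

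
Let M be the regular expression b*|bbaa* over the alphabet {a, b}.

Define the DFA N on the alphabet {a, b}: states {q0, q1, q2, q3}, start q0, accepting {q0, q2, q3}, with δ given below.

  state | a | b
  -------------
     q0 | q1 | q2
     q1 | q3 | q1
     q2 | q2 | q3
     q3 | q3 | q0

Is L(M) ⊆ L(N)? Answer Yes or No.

Yes

Converting the expression M to a DFA (subset construction, then merging equivalent states) gives the minimal DFA with states {m0, m1, m2, m3, m4, m5}, start state m0, accepting states {m0, m2, m3, m4, m5} and transitions m0: a→m1, b→m2; m1: a→m1, b→m1; m2: a→m1, b→m3; m3: a→m4, b→m5; m4: a→m4, b→m1; m5: a→m1, b→m5.
Exploring the product automaton M × N from the start pair (m0, q0), following both machines on each input symbol, reaches 11 state pairs: (m0, q0), (m1, q1), (m2, q2), (m1, q3), (m1, q2), (m3, q3), (m1, q0), (m4, q3), (m5, q0), (m5, q2), (m5, q3).
M accepts in {m0, m2, m3, m4, m5} and N accepts in {q0, q2, q3}. The reachable pairs whose M-component is accepting are (m0, q0), (m2, q2), (m3, q3), (m4, q3), (m5, q0), (m5, q2), (m5, q3); in each of them the N-component is accepting too, so the product for L(M) \ L(N) (M-component accepting, N-component rejecting) has no reachable accepting pair and the difference is empty.
Hence every string in L(M) is also in L(N).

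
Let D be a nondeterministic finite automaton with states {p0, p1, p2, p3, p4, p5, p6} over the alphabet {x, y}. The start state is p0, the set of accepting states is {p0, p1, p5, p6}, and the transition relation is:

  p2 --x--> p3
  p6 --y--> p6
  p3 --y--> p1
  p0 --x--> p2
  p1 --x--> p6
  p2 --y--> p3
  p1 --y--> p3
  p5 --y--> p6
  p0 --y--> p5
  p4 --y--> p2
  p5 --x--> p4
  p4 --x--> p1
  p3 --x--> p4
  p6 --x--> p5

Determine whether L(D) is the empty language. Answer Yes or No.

The empty string ε is accepted: the run p0 ends in the accepting state p0.
Since at least one string is accepted, L(D) is not empty.

No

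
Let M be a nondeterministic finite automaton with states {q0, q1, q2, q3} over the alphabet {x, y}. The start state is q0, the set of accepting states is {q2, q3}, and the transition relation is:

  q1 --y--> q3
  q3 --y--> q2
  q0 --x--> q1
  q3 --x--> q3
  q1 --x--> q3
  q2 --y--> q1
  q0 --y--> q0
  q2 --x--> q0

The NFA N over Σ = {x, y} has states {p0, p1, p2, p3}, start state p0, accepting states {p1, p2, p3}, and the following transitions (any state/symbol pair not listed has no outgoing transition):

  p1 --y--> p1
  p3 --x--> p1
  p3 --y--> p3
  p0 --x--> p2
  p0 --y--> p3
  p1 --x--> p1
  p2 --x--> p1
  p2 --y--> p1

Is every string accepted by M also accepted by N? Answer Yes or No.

Yes

Exploring the product automaton M × N from the start pair (q0, p0), following both machines on each input symbol, reaches 7 state pairs: (q0, p0), (q1, p2), (q0, p3), (q3, p1), (q1, p1), (q2, p1), (q0, p1).
M accepts in {q2, q3} and N accepts in {p1, p2, p3}. The reachable pairs whose M-component is accepting are (q3, p1), (q2, p1); in each of them the N-component is accepting too, so the product for L(M) \ L(N) (M-component accepting, N-component rejecting) has no reachable accepting pair and the difference is empty.
Hence every string in L(M) is also in L(N).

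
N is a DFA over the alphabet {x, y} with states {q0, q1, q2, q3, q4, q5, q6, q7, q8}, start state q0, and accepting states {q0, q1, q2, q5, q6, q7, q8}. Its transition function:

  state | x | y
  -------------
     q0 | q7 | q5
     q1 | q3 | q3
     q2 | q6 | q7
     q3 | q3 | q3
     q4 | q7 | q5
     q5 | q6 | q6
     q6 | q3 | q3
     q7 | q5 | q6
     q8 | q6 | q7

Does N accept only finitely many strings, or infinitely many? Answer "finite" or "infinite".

The useful states (reachable from q0 and able to reach an accepting state) are {q0, q5, q6, q7}.
Restricted to these states the transition graph has no cycle, so every accepting path has bounded length and L is finite.

finite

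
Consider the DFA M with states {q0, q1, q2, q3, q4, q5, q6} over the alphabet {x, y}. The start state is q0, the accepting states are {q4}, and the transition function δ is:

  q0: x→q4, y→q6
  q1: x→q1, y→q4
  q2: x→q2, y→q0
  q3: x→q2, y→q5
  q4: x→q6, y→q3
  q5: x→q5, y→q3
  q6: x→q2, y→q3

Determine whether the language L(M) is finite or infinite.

infinite

State q0 is reachable from the start and can reach an accepting state, and it lies on the cycle q0 → q4 → q3 → q2 → q0.
Traversing that cycle any number of times yields accepted strings of unbounded length, so the language is infinite.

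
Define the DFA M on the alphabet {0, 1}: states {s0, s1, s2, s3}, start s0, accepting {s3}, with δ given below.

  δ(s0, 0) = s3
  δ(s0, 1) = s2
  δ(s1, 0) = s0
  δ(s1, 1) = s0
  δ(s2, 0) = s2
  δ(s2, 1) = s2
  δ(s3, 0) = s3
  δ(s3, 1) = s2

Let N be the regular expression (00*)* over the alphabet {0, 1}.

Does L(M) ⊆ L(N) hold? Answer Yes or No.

Converting the expression N to a DFA (subset construction, then merging equivalent states) gives the minimal DFA with states {n0, n1}, start state n0, accepting states {n0} and transitions n0: 0→n0, 1→n1; n1: 0→n1, 1→n1.
Exploring the product automaton M × N from the start pair (s0, n0), following both machines on each input symbol, reaches 3 state pairs: (s0, n0), (s3, n0), (s2, n1).
M accepts in {s3} and N accepts in {n0}. The reachable pairs whose M-component is accepting are (s3, n0); in each of them the N-component is accepting too, so the product for L(M) \ L(N) (M-component accepting, N-component rejecting) has no reachable accepting pair and the difference is empty.
Hence every string in L(M) is also in L(N).

Yes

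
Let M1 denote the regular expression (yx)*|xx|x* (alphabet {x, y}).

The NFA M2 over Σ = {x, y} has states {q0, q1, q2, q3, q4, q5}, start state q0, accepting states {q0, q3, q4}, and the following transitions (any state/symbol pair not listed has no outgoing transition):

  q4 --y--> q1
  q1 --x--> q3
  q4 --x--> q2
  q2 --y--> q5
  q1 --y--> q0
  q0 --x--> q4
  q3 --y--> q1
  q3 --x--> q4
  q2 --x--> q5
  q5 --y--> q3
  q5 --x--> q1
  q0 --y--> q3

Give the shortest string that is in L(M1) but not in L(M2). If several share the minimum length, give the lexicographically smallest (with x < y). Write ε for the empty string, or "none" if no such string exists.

The string xx is accepted by M1 but not by M2.
No shorter string lies in the difference, and xx is the lexicographically first length-2 string in L(M1) \ L(M2).

xx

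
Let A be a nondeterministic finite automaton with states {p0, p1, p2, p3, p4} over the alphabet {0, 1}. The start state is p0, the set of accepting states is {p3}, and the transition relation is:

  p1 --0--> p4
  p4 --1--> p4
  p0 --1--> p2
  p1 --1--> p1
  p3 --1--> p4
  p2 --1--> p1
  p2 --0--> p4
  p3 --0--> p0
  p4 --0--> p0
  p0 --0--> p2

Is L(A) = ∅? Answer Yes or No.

Yes

The states reachable from the start state are {p0, p1, p2, p4}.
None of the accepting states {p3} is reachable, so no string is accepted and L(A) = ∅.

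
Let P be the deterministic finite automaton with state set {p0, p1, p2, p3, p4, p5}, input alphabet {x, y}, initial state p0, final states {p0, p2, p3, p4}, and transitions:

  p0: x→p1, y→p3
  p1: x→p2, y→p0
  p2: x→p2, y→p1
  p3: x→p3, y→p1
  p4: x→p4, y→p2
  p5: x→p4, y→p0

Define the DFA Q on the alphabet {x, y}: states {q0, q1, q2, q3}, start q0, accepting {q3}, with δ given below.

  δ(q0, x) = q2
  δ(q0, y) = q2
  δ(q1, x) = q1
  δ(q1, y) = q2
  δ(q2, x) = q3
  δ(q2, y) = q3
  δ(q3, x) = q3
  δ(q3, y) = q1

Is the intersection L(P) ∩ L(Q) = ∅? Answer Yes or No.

No

The string xx is accepted by both P and Q.
Hence L(P) ∩ L(Q) ≠ ∅.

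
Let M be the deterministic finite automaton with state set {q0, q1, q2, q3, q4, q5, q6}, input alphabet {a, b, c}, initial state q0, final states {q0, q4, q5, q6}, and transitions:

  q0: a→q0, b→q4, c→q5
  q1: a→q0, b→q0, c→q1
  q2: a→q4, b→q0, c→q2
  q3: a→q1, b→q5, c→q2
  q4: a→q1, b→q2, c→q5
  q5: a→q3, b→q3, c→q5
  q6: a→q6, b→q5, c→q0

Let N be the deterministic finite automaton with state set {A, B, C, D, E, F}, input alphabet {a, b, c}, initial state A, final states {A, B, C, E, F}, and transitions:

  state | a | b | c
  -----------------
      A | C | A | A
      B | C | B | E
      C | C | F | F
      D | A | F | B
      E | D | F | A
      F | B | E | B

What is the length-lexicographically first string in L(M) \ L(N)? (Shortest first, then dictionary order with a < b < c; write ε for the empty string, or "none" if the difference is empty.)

The string abba is accepted by M but not by N.
No shorter string lies in the difference, and abba is the lexicographically first length-4 string in L(M) \ L(N).

abba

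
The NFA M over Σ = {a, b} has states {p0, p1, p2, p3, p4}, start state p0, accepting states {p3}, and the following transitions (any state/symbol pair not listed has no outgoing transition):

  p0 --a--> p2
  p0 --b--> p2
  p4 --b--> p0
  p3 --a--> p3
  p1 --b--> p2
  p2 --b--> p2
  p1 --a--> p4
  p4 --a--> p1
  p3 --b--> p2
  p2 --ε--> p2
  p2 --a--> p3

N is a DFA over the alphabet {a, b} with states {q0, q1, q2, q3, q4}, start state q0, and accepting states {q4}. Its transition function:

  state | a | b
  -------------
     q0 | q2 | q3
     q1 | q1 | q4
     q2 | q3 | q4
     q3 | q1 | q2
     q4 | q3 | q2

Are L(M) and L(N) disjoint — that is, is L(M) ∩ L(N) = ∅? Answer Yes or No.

Yes

Exploring the product automaton M × N from the start pair (p0, q0), following both machines on each input symbol, reaches 6 state pairs: (p0, q0), (p2, q2), (p2, q3), (p3, q3), (p2, q4), (p3, q1).
M accepts in {p3} and N accepts in {q4}; no reachable pair has both components accepting, so no string drives both machines to acceptance simultaneously and L(M) ∩ L(N) = ∅.
So no string is accepted by both, and the intersection is empty.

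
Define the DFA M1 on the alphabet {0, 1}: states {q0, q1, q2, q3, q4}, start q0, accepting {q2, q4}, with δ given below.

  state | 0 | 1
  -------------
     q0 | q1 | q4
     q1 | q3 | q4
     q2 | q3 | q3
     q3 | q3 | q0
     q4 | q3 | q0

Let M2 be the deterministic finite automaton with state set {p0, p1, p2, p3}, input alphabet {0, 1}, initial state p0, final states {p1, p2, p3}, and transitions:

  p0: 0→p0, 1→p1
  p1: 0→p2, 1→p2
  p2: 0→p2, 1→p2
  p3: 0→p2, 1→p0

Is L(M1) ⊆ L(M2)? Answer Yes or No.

Exploring the product automaton M1 × M2 from the start pair (q0, p0), following both machines on each input symbol, reaches 9 state pairs: (q0, p0), (q1, p0), (q4, p1), (q3, p0), (q3, p2), (q0, p2), (q0, p1), (q1, p2), (q4, p2).
M1 accepts in {q2, q4} and M2 accepts in {p1, p2, p3}. The reachable pairs whose M1-component is accepting are (q4, p1), (q4, p2); in each of them the M2-component is accepting too, so the product for L(M1) \ L(M2) (M1-component accepting, M2-component rejecting) has no reachable accepting pair and the difference is empty.
Hence every string in L(M1) is also in L(M2).

Yes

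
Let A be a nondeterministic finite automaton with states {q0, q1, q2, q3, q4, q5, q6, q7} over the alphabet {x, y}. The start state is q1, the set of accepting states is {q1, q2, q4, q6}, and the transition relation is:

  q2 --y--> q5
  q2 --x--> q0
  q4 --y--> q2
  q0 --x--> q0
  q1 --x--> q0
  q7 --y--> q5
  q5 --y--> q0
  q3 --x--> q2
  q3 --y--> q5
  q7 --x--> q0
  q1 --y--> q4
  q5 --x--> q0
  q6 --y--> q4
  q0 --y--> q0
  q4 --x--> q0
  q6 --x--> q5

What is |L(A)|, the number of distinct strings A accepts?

3

The useful subgraph on states {q1, q2, q4} is acyclic, so L(A) is finite; the longest accepting path visits 3 useful states, giving maximum string length 2.
Counting accepting paths from q1 by length: 1 of length 0, 1 of length 1, 1 of length 2. Total 3.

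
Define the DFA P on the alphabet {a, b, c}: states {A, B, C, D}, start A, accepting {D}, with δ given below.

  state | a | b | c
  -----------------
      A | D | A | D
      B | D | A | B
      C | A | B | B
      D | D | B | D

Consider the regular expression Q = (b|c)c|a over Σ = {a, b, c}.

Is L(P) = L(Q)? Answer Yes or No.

No

The string c is accepted by P but rejected by Q.
So L(P) ≠ L(Q).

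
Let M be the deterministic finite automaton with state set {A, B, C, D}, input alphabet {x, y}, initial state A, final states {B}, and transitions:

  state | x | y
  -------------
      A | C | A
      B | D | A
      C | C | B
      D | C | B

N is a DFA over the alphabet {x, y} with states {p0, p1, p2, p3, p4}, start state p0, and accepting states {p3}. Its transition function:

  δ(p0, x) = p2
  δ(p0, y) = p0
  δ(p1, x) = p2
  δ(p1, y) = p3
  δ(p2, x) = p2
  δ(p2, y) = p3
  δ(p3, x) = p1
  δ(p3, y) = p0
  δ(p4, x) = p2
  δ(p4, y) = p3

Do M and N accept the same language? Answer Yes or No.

Exploring the product automaton M × N from the start pair (A, p0), following both machines on each input symbol, reaches 4 state pairs: (A, p0), (C, p2), (B, p3), (D, p1).
M accepts in {B} and N accepts in {p3}. In every reachable pair the two components are either both accepting — (B, p3) — or both non-accepting, so no string is accepted by exactly one of the machines: L(M) \ L(N) and L(N) \ L(M) are both empty.
Hence every string is accepted by M iff it is accepted by N, and the two languages coincide.

Yes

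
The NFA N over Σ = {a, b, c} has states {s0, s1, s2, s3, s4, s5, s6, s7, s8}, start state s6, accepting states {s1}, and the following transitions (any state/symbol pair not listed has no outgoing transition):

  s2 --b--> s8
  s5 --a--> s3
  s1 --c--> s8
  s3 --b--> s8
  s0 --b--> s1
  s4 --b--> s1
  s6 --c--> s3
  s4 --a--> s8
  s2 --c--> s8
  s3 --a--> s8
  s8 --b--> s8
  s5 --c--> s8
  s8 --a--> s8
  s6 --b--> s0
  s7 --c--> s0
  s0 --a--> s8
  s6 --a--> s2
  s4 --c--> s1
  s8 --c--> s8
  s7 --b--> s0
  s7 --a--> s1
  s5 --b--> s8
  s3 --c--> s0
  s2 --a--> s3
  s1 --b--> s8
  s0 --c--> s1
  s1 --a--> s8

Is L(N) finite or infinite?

finite

The useful states (reachable from s6 and able to reach an accepting state) are {s0, s1, s2, s3, s6}.
Restricted to these states the transition graph has no cycle, so every accepting path has bounded length and L is finite.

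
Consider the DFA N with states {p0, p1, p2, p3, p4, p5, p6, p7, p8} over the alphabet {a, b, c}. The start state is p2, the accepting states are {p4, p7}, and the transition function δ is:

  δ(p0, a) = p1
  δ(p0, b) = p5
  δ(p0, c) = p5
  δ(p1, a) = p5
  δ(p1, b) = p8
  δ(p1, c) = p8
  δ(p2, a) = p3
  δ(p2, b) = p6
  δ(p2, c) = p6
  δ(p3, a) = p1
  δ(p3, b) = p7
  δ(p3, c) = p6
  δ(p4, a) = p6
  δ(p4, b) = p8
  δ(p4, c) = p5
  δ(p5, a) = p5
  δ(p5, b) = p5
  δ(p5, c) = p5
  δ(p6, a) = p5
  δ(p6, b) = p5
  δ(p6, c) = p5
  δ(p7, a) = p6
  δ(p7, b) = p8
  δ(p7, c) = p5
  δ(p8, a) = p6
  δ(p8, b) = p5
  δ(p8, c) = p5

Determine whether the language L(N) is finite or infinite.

finite

The useful states (reachable from p2 and able to reach an accepting state) are {p2, p3, p7}.
Restricted to these states the transition graph has no cycle, so every accepting path has bounded length and L is finite.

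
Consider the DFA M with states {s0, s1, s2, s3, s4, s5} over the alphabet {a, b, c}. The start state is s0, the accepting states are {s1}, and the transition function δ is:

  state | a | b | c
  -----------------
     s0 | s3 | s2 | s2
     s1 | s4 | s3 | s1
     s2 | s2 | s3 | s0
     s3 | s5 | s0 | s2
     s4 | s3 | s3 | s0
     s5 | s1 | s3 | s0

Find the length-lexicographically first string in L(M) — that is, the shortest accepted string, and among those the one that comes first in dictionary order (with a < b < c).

aaa

A breadth-first search from s0 reaches an accepting state first via the path s0 → s3 → s5 → s1 on input aaa.
No string of length < 3 is accepted (BFS exhausts all shorter strings without reaching an accepting state), and aaa is the lexicographically least accepting string of length 3.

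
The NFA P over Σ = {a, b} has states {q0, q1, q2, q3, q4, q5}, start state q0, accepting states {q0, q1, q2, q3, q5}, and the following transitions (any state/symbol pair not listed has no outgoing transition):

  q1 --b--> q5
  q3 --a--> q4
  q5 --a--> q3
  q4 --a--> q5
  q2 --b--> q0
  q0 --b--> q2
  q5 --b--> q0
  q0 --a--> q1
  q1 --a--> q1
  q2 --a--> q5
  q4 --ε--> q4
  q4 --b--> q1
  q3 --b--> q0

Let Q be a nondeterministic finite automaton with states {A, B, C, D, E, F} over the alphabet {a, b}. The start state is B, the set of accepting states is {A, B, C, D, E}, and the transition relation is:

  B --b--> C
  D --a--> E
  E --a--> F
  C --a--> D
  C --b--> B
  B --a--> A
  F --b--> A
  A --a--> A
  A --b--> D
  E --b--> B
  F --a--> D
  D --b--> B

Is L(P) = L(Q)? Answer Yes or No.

Yes

Exploring the product automaton P × Q from the start pair (q0, B), following both machines on each input symbol, reaches 6 state pairs: (q0, B), (q1, A), (q2, C), (q5, D), (q3, E), (q4, F).
P accepts in {q0, q1, q2, q3, q5} and Q accepts in {A, B, C, D, E}. In every reachable pair the two components are either both accepting — (q0, B), (q1, A), (q2, C), (q5, D), (q3, E) — or both non-accepting, so no string is accepted by exactly one of the machines: L(P) \ L(Q) and L(Q) \ L(P) are both empty.
Hence every string is accepted by P iff it is accepted by Q, and the two languages coincide.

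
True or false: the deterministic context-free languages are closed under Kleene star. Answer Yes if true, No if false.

No

L = {c aⁿbⁿ : n≥0} ∪ {cc aⁿb²ⁿ : n≥0} is a DCFL (the number of leading c's fixes which ratio the DPDA checks), but L* is not. Every word of L starts with c, so in a factorisation of the string cc aⁱbʲ (i≥1) into words of L each factor begins at one of the two c's: either the whole string is a single word of L (forcing j = 2i), or it splits as c · (c aⁱbʲ) with c ∈ L (take n = 0) and c aⁱbʲ ∈ L (forcing j = i). Thus L* ∩ cca⁺b* = {cc aⁿbⁿ : n≥1} ∪ {cc aⁿb²ⁿ : n≥1}. A DPDA for L* would give one for this intersection with a regular set, and, started from its configuration after reading cc, one for {aⁿbⁿ : n≥1} ∪ {aⁿb²ⁿ : n≥1}, which no deterministic PDA accepts (a DPDA for it would have a single run on aⁿb²ⁿ, accepting after the prefix aⁿbⁿ and accepting again after n more b's; an ordinary PDA that simulates it on a's and b's and, at any moment when it is accepting, may switch to reading only a fresh letter d while feeding each d to the simulation as a b, would accept aⁱbʲdᵏ (k≥1) exactly when both aⁱbʲ and aⁱbʲ⁺ᵏ are in the language, i.e. its language intersected with the regular set a*b*d⁺ would be exactly {aⁿbⁿdⁿ : n≥1} — impossible, since context-free languages are closed under intersection with regular sets and {aⁿbⁿdⁿ} is not context-free). So L* is not a DCFL.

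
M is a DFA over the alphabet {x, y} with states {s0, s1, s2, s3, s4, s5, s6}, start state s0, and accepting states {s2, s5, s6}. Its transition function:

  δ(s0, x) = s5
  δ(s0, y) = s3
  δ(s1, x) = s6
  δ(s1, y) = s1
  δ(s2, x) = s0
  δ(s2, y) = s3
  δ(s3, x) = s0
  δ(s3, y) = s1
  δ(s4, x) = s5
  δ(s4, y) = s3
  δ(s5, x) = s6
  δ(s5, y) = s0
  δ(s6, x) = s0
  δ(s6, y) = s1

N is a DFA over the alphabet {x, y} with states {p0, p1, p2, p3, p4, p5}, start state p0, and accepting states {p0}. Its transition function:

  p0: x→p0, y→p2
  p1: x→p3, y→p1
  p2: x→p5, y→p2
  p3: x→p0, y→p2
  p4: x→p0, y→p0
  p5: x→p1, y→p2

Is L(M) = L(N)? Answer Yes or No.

The string xyx is accepted by M but rejected by N.
So L(M) ≠ L(N).

No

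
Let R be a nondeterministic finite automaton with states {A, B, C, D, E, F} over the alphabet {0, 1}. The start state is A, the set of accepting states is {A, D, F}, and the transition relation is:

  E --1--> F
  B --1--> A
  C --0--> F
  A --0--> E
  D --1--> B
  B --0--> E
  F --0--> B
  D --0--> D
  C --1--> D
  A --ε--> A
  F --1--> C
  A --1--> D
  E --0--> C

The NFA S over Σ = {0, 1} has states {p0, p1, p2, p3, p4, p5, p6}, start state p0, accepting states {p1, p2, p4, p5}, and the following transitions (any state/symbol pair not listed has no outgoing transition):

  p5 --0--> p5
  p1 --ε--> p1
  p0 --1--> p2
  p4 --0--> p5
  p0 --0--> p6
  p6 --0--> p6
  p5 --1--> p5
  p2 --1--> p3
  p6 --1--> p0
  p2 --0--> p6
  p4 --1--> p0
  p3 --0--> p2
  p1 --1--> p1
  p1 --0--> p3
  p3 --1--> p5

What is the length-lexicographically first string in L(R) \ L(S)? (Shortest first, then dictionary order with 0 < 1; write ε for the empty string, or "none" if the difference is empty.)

The empty string ε is accepted by R but not by S.
Since ε is the unique shortest string, it is the required witness.

ε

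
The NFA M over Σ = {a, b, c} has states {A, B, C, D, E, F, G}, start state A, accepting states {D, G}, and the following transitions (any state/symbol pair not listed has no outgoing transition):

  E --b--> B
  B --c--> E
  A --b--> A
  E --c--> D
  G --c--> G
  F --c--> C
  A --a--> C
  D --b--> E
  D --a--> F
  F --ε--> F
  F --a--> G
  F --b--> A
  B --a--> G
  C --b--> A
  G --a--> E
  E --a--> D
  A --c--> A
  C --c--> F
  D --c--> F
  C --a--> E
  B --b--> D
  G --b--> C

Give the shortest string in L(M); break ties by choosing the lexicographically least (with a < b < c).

A breadth-first search from A reaches an accepting state first via the path A → C → E → D on input aaa.
No string of length < 3 is accepted (BFS exhausts all shorter strings without reaching an accepting state), and aaa is the lexicographically least accepting string of length 3.

aaa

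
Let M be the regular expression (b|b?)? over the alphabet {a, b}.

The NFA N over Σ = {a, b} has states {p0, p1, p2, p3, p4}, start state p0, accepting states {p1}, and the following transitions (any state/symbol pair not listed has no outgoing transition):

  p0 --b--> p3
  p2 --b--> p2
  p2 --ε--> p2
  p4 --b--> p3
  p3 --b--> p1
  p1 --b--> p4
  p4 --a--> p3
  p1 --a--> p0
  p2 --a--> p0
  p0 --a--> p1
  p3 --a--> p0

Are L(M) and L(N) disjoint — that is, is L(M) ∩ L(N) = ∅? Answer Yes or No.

Yes

Converting the expression M to a DFA (subset construction, then merging equivalent states) gives the minimal DFA with states {m0, m1, m2}, start state m0, accepting states {m0, m2} and transitions m0: a→m1, b→m2; m1: a→m1, b→m1; m2: a→m1, b→m1.
Exploring the product automaton M × N from the start pair (m0, p0), following both machines on each input symbol, reaches 6 state pairs: (m0, p0), (m1, p1), (m2, p3), (m1, p0), (m1, p4), (m1, p3).
M accepts in {m0, m2} and N accepts in {p1}; no reachable pair has both components accepting, so no string drives both machines to acceptance simultaneously and L(M) ∩ L(N) = ∅.
So no string is accepted by both, and the intersection is empty.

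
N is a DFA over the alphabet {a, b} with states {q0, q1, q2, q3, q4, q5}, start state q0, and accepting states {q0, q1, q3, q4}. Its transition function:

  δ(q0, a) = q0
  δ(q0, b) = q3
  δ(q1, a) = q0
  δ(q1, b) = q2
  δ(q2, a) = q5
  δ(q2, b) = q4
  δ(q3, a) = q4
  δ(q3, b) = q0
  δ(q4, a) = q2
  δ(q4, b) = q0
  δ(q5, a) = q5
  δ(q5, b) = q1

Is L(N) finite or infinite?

infinite

State q0 is reachable from the start and can reach an accepting state, and it lies on the cycle q0 → q0.
Traversing that cycle any number of times yields accepted strings of unbounded length, so the language is infinite.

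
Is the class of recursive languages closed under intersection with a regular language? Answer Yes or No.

Yes

A regular language is decidable (simulate its DFA), so run that check and the decider for L and accept iff both accept; everything halts.
So the recursive languages are closed under intersection with a regular language.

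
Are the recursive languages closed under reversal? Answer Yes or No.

Yes

Reverse the input on the tape and then run the decider for L; this halts and accepts exactly Lᴿ.
So the recursive languages are closed under reversal.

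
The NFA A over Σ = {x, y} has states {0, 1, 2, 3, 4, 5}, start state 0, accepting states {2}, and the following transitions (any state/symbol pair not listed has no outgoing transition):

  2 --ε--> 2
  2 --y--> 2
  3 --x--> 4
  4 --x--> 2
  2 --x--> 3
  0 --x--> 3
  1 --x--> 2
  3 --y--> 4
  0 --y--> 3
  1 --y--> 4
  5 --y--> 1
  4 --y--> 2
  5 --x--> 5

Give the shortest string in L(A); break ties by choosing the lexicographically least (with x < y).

xxx

A breadth-first search from 0 reaches an accepting state first via the path 0 → 3 → 4 → 2 on input xxx.
No string of length < 3 is accepted (BFS exhausts all shorter strings without reaching an accepting state), and xxx is the lexicographically least accepting string of length 3.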